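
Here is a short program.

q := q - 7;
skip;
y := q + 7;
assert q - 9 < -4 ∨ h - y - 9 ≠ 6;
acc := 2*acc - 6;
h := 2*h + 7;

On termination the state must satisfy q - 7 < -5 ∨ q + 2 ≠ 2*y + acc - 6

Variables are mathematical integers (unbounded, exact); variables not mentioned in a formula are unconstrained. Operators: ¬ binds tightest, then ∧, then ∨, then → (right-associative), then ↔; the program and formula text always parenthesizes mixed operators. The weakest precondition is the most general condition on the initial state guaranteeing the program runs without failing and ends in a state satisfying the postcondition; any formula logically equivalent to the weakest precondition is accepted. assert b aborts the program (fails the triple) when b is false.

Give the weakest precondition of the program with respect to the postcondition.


Working backward. After the program, the postcondition q - 7 < -5 ∨ q + 2 ≠ 2*y + acc - 6 must hold; in canonical form it is q < 2 ∨ q ≠ acc + 2*y - 8.
Before h := 2*h + 7: q < 2 ∨ q ≠ acc + 2*y - 8
Before acc := 2*acc - 6: q < 2 ∨ q ≠ 2*acc + 2*y - 14
Before assert q - 9 < -4 ∨ h - y - 9 ≠ 6: (q < 5 ∨ h ≠ y + 15) ∧ (q < 2 ∨ q ≠ 2*acc + 2*y - 14)
Before y := q + 7: (q < 5 ∨ h ≠ q + 22) ∧ (q < 2 ∨ 2*acc + q ≠ 0)
Before skip: (q < 5 ∨ h ≠ q + 22) ∧ (q < 2 ∨ 2*acc + q ≠ 0)
Before q := q - 7: (q < 12 ∨ h ≠ q + 15) ∧ (q < 9 ∨ 2*acc + q ≠ 7)
Answer: WP = (q < 12 ∨ h ≠ q + 15) ∧ (q < 9 ∨ 2*acc + q ≠ 7)


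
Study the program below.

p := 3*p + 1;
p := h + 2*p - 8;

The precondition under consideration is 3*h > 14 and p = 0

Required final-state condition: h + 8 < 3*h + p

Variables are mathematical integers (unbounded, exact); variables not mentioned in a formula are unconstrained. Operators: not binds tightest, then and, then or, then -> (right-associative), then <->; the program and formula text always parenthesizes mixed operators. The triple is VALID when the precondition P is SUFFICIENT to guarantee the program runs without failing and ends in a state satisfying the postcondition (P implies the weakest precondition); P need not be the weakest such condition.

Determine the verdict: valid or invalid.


Working backward. After the program, the postcondition h + 8 < 3*h + p must hold; in canonical form it is 2*h + p > 8.
Before p := h + 2*p - 8: 3*h + 2*p > 16
Before p := 3*p + 1: 3*h + 6*p > 14
The weakest precondition is 3*h + 6*p > 14.
Check whether 3*h > 14 and p = 0 implies it.
Every state satisfying the precondition satisfies the weakest precondition: the implication holds.
Answer: valid


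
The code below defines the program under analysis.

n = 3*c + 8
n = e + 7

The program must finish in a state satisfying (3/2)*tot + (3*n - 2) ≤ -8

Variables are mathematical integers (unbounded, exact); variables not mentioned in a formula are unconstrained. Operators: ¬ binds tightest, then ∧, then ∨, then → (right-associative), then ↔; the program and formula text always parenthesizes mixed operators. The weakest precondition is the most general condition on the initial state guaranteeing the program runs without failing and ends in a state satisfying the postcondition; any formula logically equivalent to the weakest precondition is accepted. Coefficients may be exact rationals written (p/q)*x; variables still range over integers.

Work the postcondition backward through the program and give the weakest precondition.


Working backward. After the program, the postcondition (3/2)*tot + (3*n - 2) ≤ -8 must hold; in canonical form it is 3*n + (3/2)*tot ≤ -6.
Before n := e + 7: 3*e + (3/2)*tot ≤ -27
Before n := 3*c + 8: 3*e + (3/2)*tot ≤ -27
Answer: WP = 3*e + (3/2)*tot ≤ -27


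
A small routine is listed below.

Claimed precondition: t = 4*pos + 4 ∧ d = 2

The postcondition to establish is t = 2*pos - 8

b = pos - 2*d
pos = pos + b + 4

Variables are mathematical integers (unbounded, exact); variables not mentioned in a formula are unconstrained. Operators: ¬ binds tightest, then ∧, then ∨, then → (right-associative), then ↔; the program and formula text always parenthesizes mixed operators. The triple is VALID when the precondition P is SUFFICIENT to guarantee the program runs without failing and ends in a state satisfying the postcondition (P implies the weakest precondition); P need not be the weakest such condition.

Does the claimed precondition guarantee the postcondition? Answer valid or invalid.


Working backward. After the program, t = 2*pos - 8 must hold.
Before pos := pos + b + 4: t = 2*b + 2*pos
Before b := pos - 2*d: 4*d + t = 4*pos
The weakest precondition is 4*d + t = 4*pos.
Check whether t = 4*pos + 4 ∧ d = 2 implies it.
Countermodel: at the initial state d = 2, pos = 0, t = 4, the precondition holds but the weakest precondition fails.
Answer: invalid


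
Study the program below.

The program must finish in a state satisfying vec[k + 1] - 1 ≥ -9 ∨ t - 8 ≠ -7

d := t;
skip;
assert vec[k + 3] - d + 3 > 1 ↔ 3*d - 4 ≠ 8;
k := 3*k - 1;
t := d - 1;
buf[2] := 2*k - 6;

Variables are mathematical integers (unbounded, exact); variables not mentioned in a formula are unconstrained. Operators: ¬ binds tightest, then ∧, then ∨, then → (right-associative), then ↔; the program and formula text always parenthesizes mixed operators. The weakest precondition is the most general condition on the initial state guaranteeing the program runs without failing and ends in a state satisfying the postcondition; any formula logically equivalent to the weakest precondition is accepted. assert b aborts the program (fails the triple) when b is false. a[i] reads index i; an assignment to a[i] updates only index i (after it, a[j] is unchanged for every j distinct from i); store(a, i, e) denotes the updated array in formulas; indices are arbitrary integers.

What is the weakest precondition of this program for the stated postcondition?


Working backward. After the program, the postcondition vec[k + 1] - 1 ≥ -9 ∨ t - 8 ≠ -7 must hold; in canonical form it is vec[k + 1] ≥ -8 ∨ t ≠ 1.
Before buf[2] := 2*k - 6: vec[k + 1] ≥ -8 ∨ t ≠ 1
Before t := d - 1: vec[k + 1] ≥ -8 ∨ d ≠ 2
Before k := 3*k - 1: vec[3*k] ≥ -8 ∨ d ≠ 2
Before assert vec[k + 3] - d + 3 > 1 ↔ 3*d - 4 ≠ 8: (vec[k + 3] > d - 2 ↔ 3*d ≠ 12) ∧ (vec[3*k] ≥ -8 ∨ d ≠ 2)
Before skip: (vec[k + 3] > d - 2 ↔ 3*d ≠ 12) ∧ (vec[3*k] ≥ -8 ∨ d ≠ 2)
Before d := t: (vec[k + 3] > t - 2 ↔ 3*t ≠ 12) ∧ (vec[3*k] ≥ -8 ∨ t ≠ 2)
Answer: WP = (vec[k + 3] > t - 2 ↔ 3*t ≠ 12) ∧ (vec[3*k] ≥ -8 ∨ t ≠ 2)


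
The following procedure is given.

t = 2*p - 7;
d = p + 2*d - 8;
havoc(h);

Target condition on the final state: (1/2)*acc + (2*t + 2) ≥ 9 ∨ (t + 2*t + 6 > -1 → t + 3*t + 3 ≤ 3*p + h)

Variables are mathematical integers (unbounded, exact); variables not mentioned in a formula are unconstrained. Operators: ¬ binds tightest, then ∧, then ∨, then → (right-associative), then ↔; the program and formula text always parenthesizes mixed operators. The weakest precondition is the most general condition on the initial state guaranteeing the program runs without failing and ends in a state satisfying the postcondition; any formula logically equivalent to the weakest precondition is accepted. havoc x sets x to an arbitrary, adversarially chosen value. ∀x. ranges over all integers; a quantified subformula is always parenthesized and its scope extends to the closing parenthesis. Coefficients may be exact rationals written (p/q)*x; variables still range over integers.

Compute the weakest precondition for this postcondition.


Working backward. After the program, the postcondition (1/2)*acc + (2*t + 2) ≥ 9 ∨ (t + 2*t + 6 > -1 → t + 3*t + 3 ≤ 3*p + h) must hold; in canonical form it is (1/2)*acc + 2*t ≥ 7 ∨ (3*t > -7 → 4*t ≤ h + 3*p - 3).
Before havoc h: ∀h_1. ((1/2)*acc + 2*t ≥ 7 ∨ (3*t > -7 → 4*t ≤ h_1 + 3*p - 3))
Before d := p + 2*d - 8: ∀h_1. ((1/2)*acc + 2*t ≥ 7 ∨ (3*t > -7 → 4*t ≤ h_1 + 3*p - 3))
Before t := 2*p - 7: ∀h_1. ((1/2)*acc + 4*p ≥ 21 ∨ (6*p > 14 → 5*p ≤ h_1 + 25))
Answer: WP = ∀h_1. ((1/2)*acc + 4*p ≥ 21 ∨ (6*p > 14 → 5*p ≤ h_1 + 25))


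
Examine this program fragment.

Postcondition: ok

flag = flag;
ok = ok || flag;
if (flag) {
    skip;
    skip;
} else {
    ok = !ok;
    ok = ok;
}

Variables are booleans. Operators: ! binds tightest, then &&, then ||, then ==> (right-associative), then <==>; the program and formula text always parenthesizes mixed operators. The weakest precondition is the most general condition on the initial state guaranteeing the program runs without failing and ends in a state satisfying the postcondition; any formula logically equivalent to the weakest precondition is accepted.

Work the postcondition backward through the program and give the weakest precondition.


Working backward. After the program, ok must hold.
Then branch requires ok; else branch requires !ok.
Before the if: (flag ==> ok) && ((!flag) ==> (!ok))
Before ok := ok || flag: (flag ==> (ok || flag)) && ((!flag) ==> (!(ok || flag)))
Before flag := flag: (flag ==> (ok || flag)) && ((!flag) ==> (!(ok || flag)))
Answer: WP = (flag ==> (ok || flag)) && ((!flag) ==> (!(ok || flag)))


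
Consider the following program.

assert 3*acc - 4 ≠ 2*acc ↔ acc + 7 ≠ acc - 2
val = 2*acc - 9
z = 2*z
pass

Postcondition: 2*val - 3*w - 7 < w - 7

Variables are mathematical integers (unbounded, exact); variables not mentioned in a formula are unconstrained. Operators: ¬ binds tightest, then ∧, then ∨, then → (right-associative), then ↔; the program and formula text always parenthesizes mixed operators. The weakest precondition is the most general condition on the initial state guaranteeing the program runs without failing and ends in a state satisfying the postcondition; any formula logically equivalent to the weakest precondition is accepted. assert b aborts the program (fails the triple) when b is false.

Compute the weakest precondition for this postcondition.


Working backward. After the program, the postcondition 2*val - 3*w - 7 < w - 7 must hold; in canonical form it is 2*val < 4*w.
Before skip: 2*val < 4*w
Before z := 2*z: 2*val < 4*w
Before val := 2*acc - 9: 4*acc < 4*w + 18
Before assert 3*acc - 4 ≠ 2*acc ↔ acc + 7 ≠ acc - 2: acc ≠ 4 ∧ 4*acc < 4*w + 18
Answer: WP = acc ≠ 4 ∧ 4*acc < 4*w + 18


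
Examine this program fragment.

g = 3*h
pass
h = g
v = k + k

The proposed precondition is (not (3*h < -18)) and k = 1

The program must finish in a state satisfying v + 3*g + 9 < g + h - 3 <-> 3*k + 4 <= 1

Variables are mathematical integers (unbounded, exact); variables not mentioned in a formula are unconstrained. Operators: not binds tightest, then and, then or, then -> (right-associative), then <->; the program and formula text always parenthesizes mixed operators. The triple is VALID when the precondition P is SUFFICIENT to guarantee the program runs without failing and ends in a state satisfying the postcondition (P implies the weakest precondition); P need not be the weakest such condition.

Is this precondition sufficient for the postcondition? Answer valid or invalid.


Working backward. After the program, the postcondition v + 3*g + 9 < g + h - 3 <-> 3*k + 4 <= 1 must hold; in canonical form it is 2*g + v < h - 12 <-> 3*k <= -3.
Before v := k + k: 2*g + 2*k < h - 12 <-> 3*k <= -3
Before h := g: g + 2*k < -12 <-> 3*k <= -3
Before skip: g + 2*k < -12 <-> 3*k <= -3
Before g := 3*h: 3*h + 2*k < -12 <-> 3*k <= -3
The weakest precondition is 3*h + 2*k < -12 <-> 3*k <= -3.
Check whether (not (3*h < -18)) and k = 1 implies it.
Countermodel: at the initial state h = -6, k = 1, the precondition holds but the weakest precondition fails.
Answer: invalid


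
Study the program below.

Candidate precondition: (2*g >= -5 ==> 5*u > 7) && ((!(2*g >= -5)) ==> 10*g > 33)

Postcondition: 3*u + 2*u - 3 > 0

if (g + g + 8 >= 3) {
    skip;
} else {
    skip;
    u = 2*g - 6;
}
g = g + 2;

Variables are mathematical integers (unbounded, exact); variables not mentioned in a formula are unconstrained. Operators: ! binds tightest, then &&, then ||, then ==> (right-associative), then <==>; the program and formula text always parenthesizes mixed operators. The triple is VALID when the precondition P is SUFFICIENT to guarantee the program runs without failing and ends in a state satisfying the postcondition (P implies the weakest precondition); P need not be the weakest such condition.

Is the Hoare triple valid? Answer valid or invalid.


Working backward. After the program, the postcondition 3*u + 2*u - 3 > 0 must hold; in canonical form it is 5*u > 3.
Before g := g + 2: 5*u > 3
Then branch requires 5*u > 3; else branch requires 10*g > 33.
Before the if: (2*g >= -5 ==> 5*u > 3) && ((!(2*g >= -5)) ==> 10*g > 33)
The weakest precondition is (2*g >= -5 ==> 5*u > 3) && ((!(2*g >= -5)) ==> 10*g > 33).
Check whether (2*g >= -5 ==> 5*u > 7) && ((!(2*g >= -5)) ==> 10*g > 33) implies it.
Every state satisfying the precondition satisfies the weakest precondition: the implication holds.
Answer: valid


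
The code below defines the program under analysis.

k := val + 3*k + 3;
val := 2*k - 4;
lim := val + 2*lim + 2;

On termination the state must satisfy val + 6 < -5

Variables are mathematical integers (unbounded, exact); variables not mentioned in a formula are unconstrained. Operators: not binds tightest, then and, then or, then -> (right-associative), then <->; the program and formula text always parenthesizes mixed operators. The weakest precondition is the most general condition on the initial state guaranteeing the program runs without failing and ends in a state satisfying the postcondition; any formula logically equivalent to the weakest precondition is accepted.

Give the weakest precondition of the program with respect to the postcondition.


Working backward. After the program, the postcondition val + 6 < -5 must hold; in canonical form it is val < -11.
Before lim := val + 2*lim + 2: val < -11
Before val := 2*k - 4: 2*k < -7
Before k := val + 3*k + 3: 6*k + 2*val < -13
Answer: WP = 6*k + 2*val < -13


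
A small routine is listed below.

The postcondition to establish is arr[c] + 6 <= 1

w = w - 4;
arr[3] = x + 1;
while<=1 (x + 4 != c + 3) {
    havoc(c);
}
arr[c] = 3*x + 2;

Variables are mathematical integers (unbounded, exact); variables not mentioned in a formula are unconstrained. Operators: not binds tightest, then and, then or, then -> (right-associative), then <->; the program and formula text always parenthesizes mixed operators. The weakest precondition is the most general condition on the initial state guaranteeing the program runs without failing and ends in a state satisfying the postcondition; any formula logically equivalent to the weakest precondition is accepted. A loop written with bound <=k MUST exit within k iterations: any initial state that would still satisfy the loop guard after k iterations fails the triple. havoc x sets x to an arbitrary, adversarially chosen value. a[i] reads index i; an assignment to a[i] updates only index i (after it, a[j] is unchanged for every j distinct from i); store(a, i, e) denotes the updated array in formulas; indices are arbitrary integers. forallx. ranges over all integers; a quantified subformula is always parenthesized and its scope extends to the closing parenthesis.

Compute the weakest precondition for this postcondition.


Working backward. After the program, the postcondition arr[c] + 6 <= 1 must hold; in canonical form it is arr[c] <= -5.
Before arr[c] := 3*x + 2: store(arr, c, 3*x + 2)[c] <= -5
Before the loop (bound <=1), unroll the exhaustion recursion (WP_0 = exit-now case; WP_j = one more guarded iteration, up to j = 1):
  WP_0: (not (x != c - 1)) and store(arr, c, 3*x + 2)[c] <= -5
  WP_1: (x != c - 1 -> (forall c_1. ((not (x != c_1 - 1)) and store(arr, c_1, 3*x + 2)[c_1] <= -5))) and ((not (x != c - 1)) -> store(arr, c, 3*x + 2)[c] <= -5)
So before the loop: (x != c - 1 -> (forall c_1. ((not (x != c_1 - 1)) and store(arr, c_1, 3*x + 2)[c_1] <= -5))) and ((not (x != c - 1)) -> store(arr, c, 3*x + 2)[c] <= -5)
Before arr[3] := x + 1: (x != c - 1 -> (forall c_1. ((not (x != c_1 - 1)) and store(store(arr, 3, x + 1), c_1, 3*x + 2)[c_1] <= -5))) and ((not (x != c - 1)) -> store(store(arr, 3, x + 1), c, 3*x + 2)[c] <= -5)
Before w := w - 4: (x != c - 1 -> (forall c_1. ((not (x != c_1 - 1)) and store(store(arr, 3, x + 1), c_1, 3*x + 2)[c_1] <= -5))) and ((not (x != c - 1)) -> store(store(arr, 3, x + 1), c, 3*x + 2)[c] <= -5)
Answer: WP = (x != c - 1 -> (forall c_1. ((not (x != c_1 - 1)) and store(store(arr, 3, x + 1), c_1, 3*x + 2)[c_1] <= -5))) and ((not (x != c - 1)) -> store(store(arr, 3, x + 1), c, 3*x + 2)[c] <= -5)


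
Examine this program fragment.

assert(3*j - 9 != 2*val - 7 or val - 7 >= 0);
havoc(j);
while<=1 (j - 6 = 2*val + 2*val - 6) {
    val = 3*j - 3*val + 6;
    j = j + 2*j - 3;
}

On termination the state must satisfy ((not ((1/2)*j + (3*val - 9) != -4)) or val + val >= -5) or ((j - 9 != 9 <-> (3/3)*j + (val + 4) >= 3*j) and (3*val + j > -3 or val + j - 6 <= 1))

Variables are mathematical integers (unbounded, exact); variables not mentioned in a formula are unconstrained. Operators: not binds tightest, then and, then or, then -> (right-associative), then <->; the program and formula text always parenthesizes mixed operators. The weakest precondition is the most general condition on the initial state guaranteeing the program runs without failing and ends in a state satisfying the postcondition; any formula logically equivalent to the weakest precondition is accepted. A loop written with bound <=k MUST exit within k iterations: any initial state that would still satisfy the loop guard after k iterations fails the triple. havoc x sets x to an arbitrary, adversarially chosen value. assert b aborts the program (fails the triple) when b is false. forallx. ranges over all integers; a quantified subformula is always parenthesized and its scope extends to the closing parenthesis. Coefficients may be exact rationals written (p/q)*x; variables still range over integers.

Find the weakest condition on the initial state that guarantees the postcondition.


Working backward. After the program, the postcondition ((not ((1/2)*j + (3*val - 9) != -4)) or val + val >= -5) or ((j - 9 != 9 <-> (3/3)*j + (val + 4) >= 3*j) and (3*val + j > -3 or val + j - 6 <= 1)) must hold; in canonical form it is (not ((1/2)*j + 3*val != 5)) or 2*val >= -5 or ((j != 18 <-> val >= 2*j - 4) and (j + 3*val > -3 or j + val <= 7)).
Before the loop (bound <=1), unroll the exhaustion recursion (WP_0 = exit-now case; WP_j = one more guarded iteration, up to j = 1):
  WP_0: (not (j = 4*val)) and ((not ((1/2)*j + 3*val != 5)) or 2*val >= -5 or ((j != 18 <-> val >= 2*j - 4) and (j + 3*val > -3 or j + val <= 7)))
  WP_1: (j = 4*val -> ((not (12*val = 9*j + 27)) and ((not ((21/2)*j != 9*val - 23/2)) or 6*j >= 6*val - 17 or ((3*j != 21 <-> 3*j + 3*val <= 16) and (12*j > 9*val - 18 or 6*j <= 3*val + 4))))) and ((not (j = 4*val)) -> ((not ((1/2)*j + 3*val != 5)) or 2*val >= -5 or ((j != 18 <-> val >= 2*j - 4) and (j + 3*val > -3 or j + val <= 7))))
So before the loop: (j = 4*val -> ((not (12*val = 9*j + 27)) and ((not ((21/2)*j != 9*val - 23/2)) or 6*j >= 6*val - 17 or ((3*j != 21 <-> 3*j + 3*val <= 16) and (12*j > 9*val - 18 or 6*j <= 3*val + 4))))) and ((not (j = 4*val)) -> ((not ((1/2)*j + 3*val != 5)) or 2*val >= -5 or ((j != 18 <-> val >= 2*j - 4) and (j + 3*val > -3 or j + val <= 7))))
Before havoc j: forall j_1. ((j_1 = 4*val -> ((not (12*val = 9*j_1 + 27)) and ((not ((21/2)*j_1 != 9*val - 23/2)) or 6*j_1 >= 6*val - 17 or ((3*j_1 != 21 <-> 3*j_1 + 3*val <= 16) and (12*j_1 > 9*val - 18 or 6*j_1 <= 3*val + 4))))) and ((not (j_1 = 4*val)) -> ((not ((1/2)*j_1 + 3*val != 5)) or 2*val >= -5 or ((j_1 != 18 <-> val >= 2*j_1 - 4) and (j_1 + 3*val > -3 or j_1 + val <= 7)))))
Before assert 3*j - 9 != 2*val - 7 or val - 7 >= 0: (3*j != 2*val + 2 or val >= 7) and (forall j_1. ((j_1 = 4*val -> ((not (12*val = 9*j_1 + 27)) and ((not ((21/2)*j_1 != 9*val - 23/2)) or 6*j_1 >= 6*val - 17 or ((3*j_1 != 21 <-> 3*j_1 + 3*val <= 16) and (12*j_1 > 9*val - 18 or 6*j_1 <= 3*val + 4))))) and ((not (j_1 = 4*val)) -> ((not ((1/2)*j_1 + 3*val != 5)) or 2*val >= -5 or ((j_1 != 18 <-> val >= 2*j_1 - 4) and (j_1 + 3*val > -3 or j_1 + val <= 7))))))
Answer: WP = (3*j != 2*val + 2 or val >= 7) and (forall j_1. ((j_1 = 4*val -> ((not (12*val = 9*j_1 + 27)) and ((not ((21/2)*j_1 != 9*val - 23/2)) or 6*j_1 >= 6*val - 17 or ((3*j_1 != 21 <-> 3*j_1 + 3*val <= 16) and (12*j_1 > 9*val - 18 or 6*j_1 <= 3*val + 4))))) and ((not (j_1 = 4*val)) -> ((not ((1/2)*j_1 + 3*val != 5)) or 2*val >= -5 or ((j_1 != 18 <-> val >= 2*j_1 - 4) and (j_1 + 3*val > -3 or j_1 + val <= 7))))))


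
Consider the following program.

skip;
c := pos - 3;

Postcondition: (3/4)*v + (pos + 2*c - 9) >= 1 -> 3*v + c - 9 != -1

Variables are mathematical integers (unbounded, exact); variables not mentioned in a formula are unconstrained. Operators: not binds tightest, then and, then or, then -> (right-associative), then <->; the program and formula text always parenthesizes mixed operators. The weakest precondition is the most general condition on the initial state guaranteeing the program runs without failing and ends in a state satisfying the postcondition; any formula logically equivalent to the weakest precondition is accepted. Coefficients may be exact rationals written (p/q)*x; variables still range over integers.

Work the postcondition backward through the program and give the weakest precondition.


Working backward. After the program, the postcondition (3/4)*v + (pos + 2*c - 9) >= 1 -> 3*v + c - 9 != -1 must hold; in canonical form it is 2*c + pos + (3/4)*v >= 10 -> c + 3*v != 8.
Before c := pos - 3: 3*pos + (3/4)*v >= 16 -> pos + 3*v != 11
Before skip: 3*pos + (3/4)*v >= 16 -> pos + 3*v != 11
Answer: WP = 3*pos + (3/4)*v >= 16 -> pos + 3*v != 11


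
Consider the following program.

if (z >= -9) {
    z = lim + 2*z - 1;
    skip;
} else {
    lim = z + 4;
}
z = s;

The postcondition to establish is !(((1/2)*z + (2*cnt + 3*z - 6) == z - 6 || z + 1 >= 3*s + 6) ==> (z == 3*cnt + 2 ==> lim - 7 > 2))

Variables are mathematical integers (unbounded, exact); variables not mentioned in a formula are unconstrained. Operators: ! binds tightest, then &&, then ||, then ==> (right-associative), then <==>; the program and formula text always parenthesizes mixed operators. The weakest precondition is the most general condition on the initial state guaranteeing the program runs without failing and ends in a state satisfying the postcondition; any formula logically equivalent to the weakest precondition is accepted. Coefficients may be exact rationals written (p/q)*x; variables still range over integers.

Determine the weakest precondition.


Working backward. After the program, the postcondition !(((1/2)*z + (2*cnt + 3*z - 6) == z - 6 || z + 1 >= 3*s + 6) ==> (z == 3*cnt + 2 ==> lim - 7 > 2)) must hold; in canonical form it is !((2*cnt + (5/2)*z == 0 || z >= 3*s + 5) ==> (z == 3*cnt + 2 ==> lim > 9)).
Before z := s: !((2*cnt + (5/2)*s == 0 || 2*s <= -5) ==> (s == 3*cnt + 2 ==> lim > 9))
Then branch requires !((2*cnt + (5/2)*s == 0 || 2*s <= -5) ==> (s == 3*cnt + 2 ==> lim > 9)); else branch requires !((2*cnt + (5/2)*s == 0 || 2*s <= -5) ==> (s == 3*cnt + 2 ==> z > 5)).
Before the if: (z >= -9 ==> (!((2*cnt + (5/2)*s == 0 || 2*s <= -5) ==> (s == 3*cnt + 2 ==> lim > 9)))) && ((!(z >= -9)) ==> (!((2*cnt + (5/2)*s == 0 || 2*s <= -5) ==> (s == 3*cnt + 2 ==> z > 5))))
Answer: WP = (z >= -9 ==> (!((2*cnt + (5/2)*s == 0 || 2*s <= -5) ==> (s == 3*cnt + 2 ==> lim > 9)))) && ((!(z >= -9)) ==> (!((2*cnt + (5/2)*s == 0 || 2*s <= -5) ==> (s == 3*cnt + 2 ==> z > 5))))


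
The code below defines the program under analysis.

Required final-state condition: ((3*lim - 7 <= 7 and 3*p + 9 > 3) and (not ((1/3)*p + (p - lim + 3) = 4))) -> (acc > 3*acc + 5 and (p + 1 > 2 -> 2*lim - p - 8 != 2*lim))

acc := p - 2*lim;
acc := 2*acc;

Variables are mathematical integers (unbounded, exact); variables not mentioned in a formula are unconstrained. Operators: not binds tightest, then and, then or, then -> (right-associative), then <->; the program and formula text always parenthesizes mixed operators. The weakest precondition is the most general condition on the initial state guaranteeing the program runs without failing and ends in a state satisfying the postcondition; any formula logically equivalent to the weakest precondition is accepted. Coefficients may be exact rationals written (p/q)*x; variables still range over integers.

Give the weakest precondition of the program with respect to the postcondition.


Working backward. After the program, the postcondition ((3*lim - 7 <= 7 and 3*p + 9 > 3) and (not ((1/3)*p + (p - lim + 3) = 4))) -> (acc > 3*acc + 5 and (p + 1 > 2 -> 2*lim - p - 8 != 2*lim)) must hold; in canonical form it is (3*lim <= 14 and 3*p > -6 and (not ((4/3)*p = lim + 1))) -> (2*acc < -5 and (p > 1 -> p != -8)).
Before acc := 2*acc: (3*lim <= 14 and 3*p > -6 and (not ((4/3)*p = lim + 1))) -> (4*acc < -5 and (p > 1 -> p != -8))
Before acc := p - 2*lim: (3*lim <= 14 and 3*p > -6 and (not ((4/3)*p = lim + 1))) -> (4*p < 8*lim - 5 and (p > 1 -> p != -8))
Answer: WP = (3*lim <= 14 and 3*p > -6 and (not ((4/3)*p = lim + 1))) -> (4*p < 8*lim - 5 and (p > 1 -> p != -8))


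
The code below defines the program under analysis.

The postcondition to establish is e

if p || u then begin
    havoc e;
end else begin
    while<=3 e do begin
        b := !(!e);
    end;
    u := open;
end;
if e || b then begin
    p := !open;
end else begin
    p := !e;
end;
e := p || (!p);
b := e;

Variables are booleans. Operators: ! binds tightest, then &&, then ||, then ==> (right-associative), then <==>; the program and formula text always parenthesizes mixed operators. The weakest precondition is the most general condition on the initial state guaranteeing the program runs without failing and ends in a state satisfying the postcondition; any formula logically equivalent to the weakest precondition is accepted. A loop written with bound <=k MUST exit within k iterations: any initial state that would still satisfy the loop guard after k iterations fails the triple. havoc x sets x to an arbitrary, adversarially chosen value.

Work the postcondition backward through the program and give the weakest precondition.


Working backward. After the program, e must hold.
Before b := e: e
Before e := p || (!p): true
Then branch requires true; else branch requires true.
Before the if: true
Then branch requires true; else branch requires e ==> (e ==> (e ==> (!e))).
Before the if: (!(p || u)) ==> (e ==> (e ==> (e ==> (!e))))
Answer: WP = (!(p || u)) ==> (e ==> (e ==> (e ==> (!e))))


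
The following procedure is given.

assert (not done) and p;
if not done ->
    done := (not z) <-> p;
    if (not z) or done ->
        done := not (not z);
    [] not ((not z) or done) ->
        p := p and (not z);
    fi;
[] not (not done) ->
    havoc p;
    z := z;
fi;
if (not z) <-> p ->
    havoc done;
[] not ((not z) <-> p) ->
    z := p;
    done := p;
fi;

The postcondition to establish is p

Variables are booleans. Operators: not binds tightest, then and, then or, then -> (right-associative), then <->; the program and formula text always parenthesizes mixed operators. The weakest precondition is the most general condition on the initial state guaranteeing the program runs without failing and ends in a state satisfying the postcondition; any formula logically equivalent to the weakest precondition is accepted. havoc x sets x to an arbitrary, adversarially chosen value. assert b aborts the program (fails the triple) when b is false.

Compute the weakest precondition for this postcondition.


Working backward. After the program, p must hold.
Then branch requires p; else branch requires p.
Before the if: (((not z) <-> p) -> p) and ((not ((not z) <-> p)) -> p)
Then branch requires (((not z) or ((not z) <-> p)) -> ((((not z) <-> p) -> p) and ((not ((not z) <-> p)) -> p))) and ((not ((not z) or ((not z) <-> p))) -> ((((not z) <-> (p and (not z))) -> (p and (not z))) and ((not ((not z) <-> (p and (not z)))) -> (p and (not z))))); else branch requires false.
Before the if: ((not done) -> ((((not z) or ((not z) <-> p)) -> ((((not z) <-> p) -> p) and ((not ((not z) <-> p)) -> p))) and ((not ((not z) or ((not z) <-> p))) -> ((((not z) <-> (p and (not z))) -> (p and (not z))) and ((not ((not z) <-> (p and (not z)))) -> (p and (not z))))))) and (not done)
Before assert (not done) and p: (not done) and p and ((not done) -> ((((not z) or ((not z) <-> p)) -> ((((not z) <-> p) -> p) and ((not ((not z) <-> p)) -> p))) and ((not ((not z) or ((not z) <-> p))) -> ((((not z) <-> (p and (not z))) -> (p and (not z))) and ((not ((not z) <-> (p and (not z)))) -> (p and (not z)))))))
Answer: WP = (not done) and p and ((not done) -> ((((not z) or ((not z) <-> p)) -> ((((not z) <-> p) -> p) and ((not ((not z) <-> p)) -> p))) and ((not ((not z) or ((not z) <-> p))) -> ((((not z) <-> (p and (not z))) -> (p and (not z))) and ((not ((not z) <-> (p and (not z)))) -> (p and (not z)))))))


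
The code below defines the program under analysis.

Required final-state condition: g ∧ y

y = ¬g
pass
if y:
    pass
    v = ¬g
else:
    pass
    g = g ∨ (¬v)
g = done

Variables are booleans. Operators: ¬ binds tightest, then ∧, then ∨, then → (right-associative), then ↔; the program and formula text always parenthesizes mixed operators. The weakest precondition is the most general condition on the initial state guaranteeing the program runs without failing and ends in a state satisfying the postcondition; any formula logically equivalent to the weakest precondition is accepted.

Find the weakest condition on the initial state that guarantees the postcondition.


Working backward. After the program, g ∧ y must hold.
Before g := done: done ∧ y
Then branch requires done ∧ y; else branch requires done ∧ y.
Before the if: (y → (done ∧ y)) ∧ ((¬y) → (done ∧ y))
Before skip: (y → (done ∧ y)) ∧ ((¬y) → (done ∧ y))
Before y := ¬g: ((¬g) → (done ∧ (¬g))) ∧ (g → (done ∧ (¬g)))
Answer: WP = ((¬g) → (done ∧ (¬g))) ∧ (g → (done ∧ (¬g)))


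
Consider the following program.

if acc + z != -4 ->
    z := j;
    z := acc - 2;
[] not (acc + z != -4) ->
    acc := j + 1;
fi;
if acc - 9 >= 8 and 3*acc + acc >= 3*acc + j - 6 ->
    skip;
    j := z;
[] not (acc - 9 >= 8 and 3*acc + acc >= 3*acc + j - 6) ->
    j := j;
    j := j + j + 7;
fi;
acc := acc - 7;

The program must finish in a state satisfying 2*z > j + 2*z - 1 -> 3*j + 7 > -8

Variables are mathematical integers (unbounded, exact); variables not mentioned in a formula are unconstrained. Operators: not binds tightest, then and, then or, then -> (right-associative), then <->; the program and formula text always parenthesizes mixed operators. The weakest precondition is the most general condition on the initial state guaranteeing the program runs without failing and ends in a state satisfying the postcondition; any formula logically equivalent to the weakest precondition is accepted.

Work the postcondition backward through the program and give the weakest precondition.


Working backward. After the program, the postcondition 2*z > j + 2*z - 1 -> 3*j + 7 > -8 must hold; in canonical form it is j < 1 -> 3*j > -15.
Before acc := acc - 7: j < 1 -> 3*j > -15
Then branch requires z < 1 -> 3*z > -15; else branch requires 2*j < -6 -> 6*j > -36.
Before the if: ((acc >= 17 and acc >= j - 6) -> (z < 1 -> 3*z > -15)) and ((not (acc >= 17 and acc >= j - 6)) -> (2*j < -6 -> 6*j > -36))
Then branch requires ((acc >= 17 and acc >= j - 6) -> (acc < 3 -> 3*acc > -9)) and ((not (acc >= 17 and acc >= j - 6)) -> (2*j < -6 -> 6*j > -36)); else branch requires (j >= 16 -> (z < 1 -> 3*z > -15)) and ((not (j >= 16)) -> (2*j < -6 -> 6*j > -36)).
Before the if: (acc + z != -4 -> (((acc >= 17 and acc >= j - 6) -> (acc < 3 -> 3*acc > -9)) and ((not (acc >= 17 and acc >= j - 6)) -> (2*j < -6 -> 6*j > -36)))) and ((not (acc + z != -4)) -> ((j >= 16 -> (z < 1 -> 3*z > -15)) and ((not (j >= 16)) -> (2*j < -6 -> 6*j > -36))))
Answer: WP = (acc + z != -4 -> (((acc >= 17 and acc >= j - 6) -> (acc < 3 -> 3*acc > -9)) and ((not (acc >= 17 and acc >= j - 6)) -> (2*j < -6 -> 6*j > -36)))) and ((not (acc + z != -4)) -> ((j >= 16 -> (z < 1 -> 3*z > -15)) and ((not (j >= 16)) -> (2*j < -6 -> 6*j > -36))))


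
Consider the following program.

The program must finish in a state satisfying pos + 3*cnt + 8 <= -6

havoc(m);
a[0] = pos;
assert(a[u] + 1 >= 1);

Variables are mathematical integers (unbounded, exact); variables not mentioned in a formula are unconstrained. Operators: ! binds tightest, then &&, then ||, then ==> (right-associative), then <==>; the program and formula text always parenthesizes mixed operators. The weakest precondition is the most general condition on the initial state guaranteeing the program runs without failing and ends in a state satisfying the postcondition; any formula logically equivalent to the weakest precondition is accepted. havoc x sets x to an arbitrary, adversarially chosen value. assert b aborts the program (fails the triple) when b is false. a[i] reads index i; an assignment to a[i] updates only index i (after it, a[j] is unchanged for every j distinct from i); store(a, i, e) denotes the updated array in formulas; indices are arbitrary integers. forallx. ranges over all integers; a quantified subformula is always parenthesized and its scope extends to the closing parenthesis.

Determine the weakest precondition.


Working backward. After the program, the postcondition pos + 3*cnt + 8 <= -6 must hold; in canonical form it is 3*cnt + pos <= -14.
Before assert a[u] + 1 >= 1: a[u] >= 0 && 3*cnt + pos <= -14
Before a[0] := pos: store(a, 0, pos)[u] >= 0 && 3*cnt + pos <= -14
Before havoc m: store(a, 0, pos)[u] >= 0 && 3*cnt + pos <= -14
Answer: WP = store(a, 0, pos)[u] >= 0 && 3*cnt + pos <= -14


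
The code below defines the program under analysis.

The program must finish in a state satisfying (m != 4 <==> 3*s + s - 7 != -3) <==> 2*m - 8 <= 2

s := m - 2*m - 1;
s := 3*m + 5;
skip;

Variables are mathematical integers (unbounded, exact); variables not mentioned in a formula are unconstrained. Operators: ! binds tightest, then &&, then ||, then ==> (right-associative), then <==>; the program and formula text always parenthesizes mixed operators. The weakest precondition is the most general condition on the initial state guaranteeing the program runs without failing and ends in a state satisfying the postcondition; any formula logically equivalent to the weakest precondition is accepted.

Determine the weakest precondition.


Working backward. After the program, the postcondition (m != 4 <==> 3*s + s - 7 != -3) <==> 2*m - 8 <= 2 must hold; in canonical form it is (m != 4 <==> 4*s != 4) <==> 2*m <= 10.
Before skip: (m != 4 <==> 4*s != 4) <==> 2*m <= 10
Before s := 3*m + 5: (m != 4 <==> 12*m != -16) <==> 2*m <= 10
Before s := m - 2*m - 1: (m != 4 <==> 12*m != -16) <==> 2*m <= 10
Answer: WP = (m != 4 <==> 12*m != -16) <==> 2*m <= 10


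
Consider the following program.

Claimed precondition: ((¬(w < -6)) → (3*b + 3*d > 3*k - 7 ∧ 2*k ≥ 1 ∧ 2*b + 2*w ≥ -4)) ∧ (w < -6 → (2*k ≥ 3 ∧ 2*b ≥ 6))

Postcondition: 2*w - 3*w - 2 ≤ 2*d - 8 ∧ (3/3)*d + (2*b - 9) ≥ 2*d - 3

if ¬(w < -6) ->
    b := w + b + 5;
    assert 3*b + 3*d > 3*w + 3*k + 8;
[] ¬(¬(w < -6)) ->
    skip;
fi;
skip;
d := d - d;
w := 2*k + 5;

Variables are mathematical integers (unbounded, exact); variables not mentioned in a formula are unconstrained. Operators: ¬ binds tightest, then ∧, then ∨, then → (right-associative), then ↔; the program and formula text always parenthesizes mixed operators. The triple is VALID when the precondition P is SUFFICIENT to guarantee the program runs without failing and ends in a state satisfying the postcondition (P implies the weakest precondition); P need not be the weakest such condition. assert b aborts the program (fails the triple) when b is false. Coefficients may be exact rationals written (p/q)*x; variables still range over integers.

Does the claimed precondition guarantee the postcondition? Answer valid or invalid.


Working backward. After the program, the postcondition 2*w - 3*w - 2 ≤ 2*d - 8 ∧ (3/3)*d + (2*b - 9) ≥ 2*d - 3 must hold; in canonical form it is 2*d + w ≥ 6 ∧ 2*b ≥ d + 6.
Before w := 2*k + 5: 2*d + 2*k ≥ 1 ∧ 2*b ≥ d + 6
Before d := d - d: 2*k ≥ 1 ∧ 2*b ≥ 6
Before skip: 2*k ≥ 1 ∧ 2*b ≥ 6
Then branch requires 3*b + 3*d > 3*k - 7 ∧ 2*k ≥ 1 ∧ 2*b + 2*w ≥ -4; else branch requires 2*k ≥ 1 ∧ 2*b ≥ 6.
Before the if: ((¬(w < -6)) → (3*b + 3*d > 3*k - 7 ∧ 2*k ≥ 1 ∧ 2*b + 2*w ≥ -4)) ∧ (w < -6 → (2*k ≥ 1 ∧ 2*b ≥ 6))
The weakest precondition is ((¬(w < -6)) → (3*b + 3*d > 3*k - 7 ∧ 2*k ≥ 1 ∧ 2*b + 2*w ≥ -4)) ∧ (w < -6 → (2*k ≥ 1 ∧ 2*b ≥ 6)).
Check whether ((¬(w < -6)) → (3*b + 3*d > 3*k - 7 ∧ 2*k ≥ 1 ∧ 2*b + 2*w ≥ -4)) ∧ (w < -6 → (2*k ≥ 3 ∧ 2*b ≥ 6)) implies it.
Every state satisfying the precondition satisfies the weakest precondition: the implication holds.
Answer: valid


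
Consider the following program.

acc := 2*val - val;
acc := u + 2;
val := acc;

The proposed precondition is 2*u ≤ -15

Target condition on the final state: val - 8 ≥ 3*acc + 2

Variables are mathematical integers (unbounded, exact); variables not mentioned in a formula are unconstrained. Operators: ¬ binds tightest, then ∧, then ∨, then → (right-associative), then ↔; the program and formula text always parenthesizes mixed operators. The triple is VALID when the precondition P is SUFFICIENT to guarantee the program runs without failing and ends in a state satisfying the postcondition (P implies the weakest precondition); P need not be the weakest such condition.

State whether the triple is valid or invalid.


Working backward. After the program, the postcondition val - 8 ≥ 3*acc + 2 must hold; in canonical form it is val ≥ 3*acc + 10.
Before val := acc: 2*acc ≤ -10
Before acc := u + 2: 2*u ≤ -14
Before acc := 2*val - val: 2*u ≤ -14
The weakest precondition is 2*u ≤ -14.
Check whether 2*u ≤ -15 implies it.
Every state satisfying the precondition satisfies the weakest precondition: the implication holds.
Answer: valid


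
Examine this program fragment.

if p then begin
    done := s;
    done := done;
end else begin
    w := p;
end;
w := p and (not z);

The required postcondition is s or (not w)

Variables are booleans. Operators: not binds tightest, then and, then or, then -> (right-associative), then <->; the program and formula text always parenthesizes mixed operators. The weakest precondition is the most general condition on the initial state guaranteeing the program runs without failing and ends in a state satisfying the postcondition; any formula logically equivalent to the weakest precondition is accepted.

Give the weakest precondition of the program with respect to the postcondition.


Working backward. After the program, s or (not w) must hold.
Before w := p and (not z): s or (not (p and (not z)))
Then branch requires s or (not (p and (not z))); else branch requires s or (not (p and (not z))).
Before the if: (p -> (s or (not (p and (not z))))) and ((not p) -> (s or (not (p and (not z)))))
Answer: WP = (p -> (s or (not (p and (not z))))) and ((not p) -> (s or (not (p and (not z)))))


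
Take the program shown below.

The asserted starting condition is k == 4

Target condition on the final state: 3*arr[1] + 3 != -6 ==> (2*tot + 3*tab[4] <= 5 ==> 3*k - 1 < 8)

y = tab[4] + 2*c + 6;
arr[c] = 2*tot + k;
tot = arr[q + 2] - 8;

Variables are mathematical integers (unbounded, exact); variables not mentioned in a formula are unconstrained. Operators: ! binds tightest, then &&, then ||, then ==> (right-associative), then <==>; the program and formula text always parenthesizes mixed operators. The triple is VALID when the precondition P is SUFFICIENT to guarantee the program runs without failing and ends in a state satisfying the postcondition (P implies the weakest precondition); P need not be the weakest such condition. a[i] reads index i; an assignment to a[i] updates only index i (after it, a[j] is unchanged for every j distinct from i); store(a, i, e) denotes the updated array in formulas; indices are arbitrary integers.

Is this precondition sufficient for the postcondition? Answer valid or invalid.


Working backward. After the program, the postcondition 3*arr[1] + 3 != -6 ==> (2*tot + 3*tab[4] <= 5 ==> 3*k - 1 < 8) must hold; in canonical form it is 3*arr[1] != -9 ==> (3*tab[4] + 2*tot <= 5 ==> 3*k < 9).
Before tot := arr[q + 2] - 8: 3*arr[1] != -9 ==> (2*arr[q + 2] + 3*tab[4] <= 21 ==> 3*k < 9)
Before arr[c] := 2*tot + k: 3*store(arr, c, k + 2*tot)[1] != -9 ==> (3*tab[4] + 2*store(arr, c, k + 2*tot)[q + 2] <= 21 ==> 3*k < 9)
Before y := tab[4] + 2*c + 6: 3*store(arr, c, k + 2*tot)[1] != -9 ==> (3*tab[4] + 2*store(arr, c, k + 2*tot)[q + 2] <= 21 ==> 3*k < 9)
The weakest precondition is 3*store(arr, c, k + 2*tot)[1] != -9 ==> (3*tab[4] + 2*store(arr, c, k + 2*tot)[q + 2] <= 21 ==> 3*k < 9).
Check whether k == 4 implies it.
Countermodel: at the initial state arr = {[1] = 2, [4] = 2, [6] = 0, elsewhere 2}, c = 1, k = 4, q = 4, tab = {[1] = 0, [4] = 0, [6] = 0, elsewhere 0}, tot = -4, the precondition holds but the weakest precondition fails.
Answer: invalid
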